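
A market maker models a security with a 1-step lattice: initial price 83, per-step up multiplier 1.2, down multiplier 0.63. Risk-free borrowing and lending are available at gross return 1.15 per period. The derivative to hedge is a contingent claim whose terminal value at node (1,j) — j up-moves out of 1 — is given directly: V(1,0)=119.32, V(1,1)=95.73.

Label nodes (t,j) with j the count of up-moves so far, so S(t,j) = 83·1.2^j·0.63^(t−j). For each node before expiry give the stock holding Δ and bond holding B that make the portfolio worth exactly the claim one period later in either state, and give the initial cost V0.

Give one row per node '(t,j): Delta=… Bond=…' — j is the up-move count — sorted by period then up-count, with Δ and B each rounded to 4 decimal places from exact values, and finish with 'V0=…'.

(0,0): Delta=-0.4986 Bond=126.4288
V0=85.0429

Since d<R<u, set p* = (R−d)/(u−d) = 0.9123; price each node as the discounted p*-expectation of its children.
Terminal values V(1,·): V(1,0)=119.3200, V(1,1)=95.7300
(0,0): S=83.0000. Δ = (V_up−V_dn)/(S_up−S_dn) = (95.7300−119.3200)/(99.6000−52.2900) = -0.4986. V = [p*·95.7300 + (1−p*)·119.3200]/1.15 = 85.0429. B = V − Δ·S = 126.4288.
Each (Δ,B) replicates both successor values, so the strategy is self-financing and V0 is arbitrage-free.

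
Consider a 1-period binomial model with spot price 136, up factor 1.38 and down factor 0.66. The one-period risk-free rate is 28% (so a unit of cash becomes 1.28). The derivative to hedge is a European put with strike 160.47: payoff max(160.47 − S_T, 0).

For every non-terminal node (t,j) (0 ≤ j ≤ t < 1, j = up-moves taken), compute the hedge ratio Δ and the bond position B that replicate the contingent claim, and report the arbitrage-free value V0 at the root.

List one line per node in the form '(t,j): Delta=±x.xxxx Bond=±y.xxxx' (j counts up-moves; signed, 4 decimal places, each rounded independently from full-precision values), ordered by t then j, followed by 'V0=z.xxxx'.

(0,0): Delta=-0.7221 Bond=105.8809
V0=7.6725

Under the risk-neutral measure, an up-move has probability p* = (R−d)/(u−d) = 0.8611 and values discount at R = 1.28.
Terminal values V(1,·): V(1,0)=70.7100, V(1,1)=0.0000
Node (0,0) S=136.0000: V=(p*·0.0000+(1−p*)·70.7100)/1.28=7.6725; Δ=(0.0000−70.7100)/(187.6800−89.7600)=-0.7221; B=V−Δ·S=105.8809
The time-0 hedge costs 7.6725, which is the no-arbitrage price.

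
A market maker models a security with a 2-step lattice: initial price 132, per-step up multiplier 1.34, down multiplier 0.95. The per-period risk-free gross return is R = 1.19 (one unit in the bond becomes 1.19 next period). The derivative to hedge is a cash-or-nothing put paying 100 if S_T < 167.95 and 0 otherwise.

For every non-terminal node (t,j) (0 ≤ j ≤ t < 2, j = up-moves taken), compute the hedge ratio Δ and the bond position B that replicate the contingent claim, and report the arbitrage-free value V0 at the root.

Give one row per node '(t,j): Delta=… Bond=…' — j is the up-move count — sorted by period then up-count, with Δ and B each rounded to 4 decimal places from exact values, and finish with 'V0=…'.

Under the risk-neutral measure, an up-move has probability p* = (R−d)/(u−d) = 0.6154 and values discount at R = 1.19.
Terminal payoffs: V(2,0)=100.0000, V(2,1)=0.0000, V(2,2)=0.0000
Node (1,0) S=125.4000: V=(p*·0.0000+(1−p*)·100.0000)/1.19=32.3206; Δ=(0.0000−100.0000)/(168.0360−119.1300)=-2.0447; B=V−Δ·S=288.7309
Node (1,1) S=176.8800: V=(p*·0.0000+(1−p*)·0.0000)/1.19=0.0000; Δ=(0.0000−0.0000)/(237.0192−168.0360)=0.0000; B=V−Δ·S=0.0000
Node (0,0) S=132.0000: V=(p*·0.0000+(1−p*)·32.3206)/1.19=10.4462; Δ=(0.0000−32.3206)/(176.8800−125.4000)=-0.6278; B=V−Δ·S=93.3196
Self-financing check: at every node Δ·S+B equals the discounted successor values.

(0,0): Delta=-0.6278 Bond=93.3196
(1,0): Delta=-2.0447 Bond=288.7309
(1,1): Delta=0.0000 Bond=0.0000
V0=10.4462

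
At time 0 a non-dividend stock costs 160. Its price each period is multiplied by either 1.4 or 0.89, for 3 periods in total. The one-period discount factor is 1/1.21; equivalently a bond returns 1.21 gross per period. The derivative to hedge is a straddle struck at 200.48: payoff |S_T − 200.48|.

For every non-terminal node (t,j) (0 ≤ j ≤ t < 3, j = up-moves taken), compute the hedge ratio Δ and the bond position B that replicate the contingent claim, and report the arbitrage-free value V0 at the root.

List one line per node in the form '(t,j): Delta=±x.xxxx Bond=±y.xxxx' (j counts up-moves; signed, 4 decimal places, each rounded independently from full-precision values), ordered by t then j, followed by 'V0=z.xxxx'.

(0,0): Delta=0.6694 Bond=-48.3570
(1,0): Delta=0.1228 Bond=19.3287
(1,1): Delta=0.8758 Bond=-104.7299
(2,0): Delta=-1.0000 Bond=165.6860
(2,1): Delta=0.5466 Bond=-61.1018
(2,2): Delta=1.0000 Bond=-165.6860
V0=58.7512

Risk-neutral probability p* = (R−d)/(u−d) = (1.21−0.89)/(1.4−0.89) = 0.6275.
Payoff layer (t=3): V(3,0)=87.6850, V(3,1)=23.0496, V(3,2)=78.6240, V(3,3)=238.5600
Node (2,0) S=126.7360: V=(p*·23.0496+(1−p*)·87.6850)/1.21=38.9500; Δ=(23.0496−87.6850)/(177.4304−112.7950)=-1.0000; B=V−Δ·S=165.6860
Node (2,1) S=199.3600: V=(p*·78.6240+(1−p*)·23.0496)/1.21=47.8676; Δ=(78.6240−23.0496)/(279.1040−177.4304)=0.5466; B=V−Δ·S=-61.1018
Node (2,2) S=313.6000: V=(p*·238.5600+(1−p*)·78.6240)/1.21=147.9140; Δ=(238.5600−78.6240)/(439.0400−279.1040)=1.0000; B=V−Δ·S=-165.6860
Node (1,0) S=142.4000: V=(p*·47.8676+(1−p*)·38.9500)/1.21=36.8143; Δ=(47.8676−38.9500)/(199.3600−126.7360)=0.1228; B=V−Δ·S=19.3287
Node (1,1) S=224.0000: V=(p*·147.9140+(1−p*)·47.8676)/1.21=91.4395; Δ=(147.9140−47.8676)/(313.6000−199.3600)=0.8758; B=V−Δ·S=-104.7299
Node (0,0) S=160.0000: V=(p*·91.4395+(1−p*)·36.8143)/1.21=58.7512; Δ=(91.4395−36.8143)/(224.0000−142.4000)=0.6694; B=V−Δ·S=-48.3570
Each (Δ,B) replicates both successor values, so the strategy is self-financing and V0 is arbitrage-free.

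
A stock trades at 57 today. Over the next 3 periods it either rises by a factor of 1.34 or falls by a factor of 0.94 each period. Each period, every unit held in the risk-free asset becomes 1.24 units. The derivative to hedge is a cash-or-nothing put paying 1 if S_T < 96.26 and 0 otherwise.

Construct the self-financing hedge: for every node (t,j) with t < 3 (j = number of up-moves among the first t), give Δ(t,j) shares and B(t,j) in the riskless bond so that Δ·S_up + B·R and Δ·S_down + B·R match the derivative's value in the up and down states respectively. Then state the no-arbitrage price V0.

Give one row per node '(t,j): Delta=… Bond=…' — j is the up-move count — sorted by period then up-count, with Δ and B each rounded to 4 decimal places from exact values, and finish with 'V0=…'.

(0,0): Delta=-0.0160 Bond=1.2178
(1,0): Delta=0.0000 Bond=0.6504
(1,1): Delta=-0.0198 Bond=1.7966
(2,0): Delta=0.0000 Bond=0.8065
(2,1): Delta=0.0000 Bond=0.8065
(2,2): Delta=-0.0244 Bond=2.7016
V0=0.3032

Since d<R<u, set p* = (R−d)/(u−d) = 0.7500; price each node as the discounted p*-expectation of its children.
Payoff layer (t=3): V(3,0)=1.0000, V(3,1)=1.0000, V(3,2)=1.0000, V(3,3)=0.0000
Node (2,0) S=50.3652: V=(p*·1.0000+(1−p*)·1.0000)/1.24=0.8065; Δ=(1.0000−1.0000)/(67.4894−47.3433)=0.0000; B=V−Δ·S=0.8065
Node (2,1) S=71.7972: V=(p*·1.0000+(1−p*)·1.0000)/1.24=0.8065; Δ=(1.0000−1.0000)/(96.2082−67.4894)=0.0000; B=V−Δ·S=0.8065
Node (2,2) S=102.3492: V=(p*·0.0000+(1−p*)·1.0000)/1.24=0.2016; Δ=(0.0000−1.0000)/(137.1479−96.2082)=-0.0244; B=V−Δ·S=2.7016
Node (1,0) S=53.5800: V=(p*·0.8065+(1−p*)·0.8065)/1.24=0.6504; Δ=(0.8065−0.8065)/(71.7972−50.3652)=0.0000; B=V−Δ·S=0.6504
Node (1,1) S=76.3800: V=(p*·0.2016+(1−p*)·0.8065)/1.24=0.2845; Δ=(0.2016−0.8065)/(102.3492−71.7972)=-0.0198; B=V−Δ·S=1.7966
Node (0,0) S=57.0000: V=(p*·0.2845+(1−p*)·0.6504)/1.24=0.3032; Δ=(0.2845−0.6504)/(76.3800−53.5800)=-0.0160; B=V−Δ·S=1.2178
Root portfolio cost Δ·57+B reproduces V0=0.3032.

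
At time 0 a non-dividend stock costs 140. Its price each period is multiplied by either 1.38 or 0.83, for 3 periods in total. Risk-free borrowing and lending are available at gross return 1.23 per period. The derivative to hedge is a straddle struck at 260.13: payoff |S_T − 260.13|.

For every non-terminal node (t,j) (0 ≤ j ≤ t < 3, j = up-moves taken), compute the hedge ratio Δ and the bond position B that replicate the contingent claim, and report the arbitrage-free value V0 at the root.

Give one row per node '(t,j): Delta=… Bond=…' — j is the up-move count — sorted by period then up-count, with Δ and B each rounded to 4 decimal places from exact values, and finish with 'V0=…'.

(0,0): Delta=-0.0211 Bond=47.3105
(1,0): Delta=-1.0000 Bond=171.9413
(1,1): Delta=0.1997 Bond=15.5360
(2,0): Delta=-1.0000 Bond=211.4878
(2,1): Delta=-1.0000 Bond=211.4878
(2,2): Delta=0.4703 Bond=-53.0327
V0=44.3579

No-arbitrage ⇒ martingale measure with p* = (R−d)/(u−d) = 0.7273.
Payoff layer (t=3): V(3,0)=180.0798, V(3,1)=127.0345, V(3,2)=38.8387, V(3,3)=107.8001
Node (2,0) S=96.4460: V=(p*·127.0345+(1−p*)·180.0798)/1.23=115.0418; Δ=(127.0345−180.0798)/(133.0955−80.0502)=-1.0000; B=V−Δ·S=211.4878
Node (2,1) S=160.3560: V=(p*·38.8387+(1−p*)·127.0345)/1.23=51.1318; Δ=(38.8387−127.0345)/(221.2913−133.0955)=-1.0000; B=V−Δ·S=211.4878
Node (2,2) S=266.6160: V=(p*·107.8001+(1−p*)·38.8387)/1.23=72.3516; Δ=(107.8001−38.8387)/(367.9301−221.2913)=0.4703; B=V−Δ·S=-53.0327
Node (1,0) S=116.2000: V=(p*·51.1318+(1−p*)·115.0418)/1.23=55.7413; Δ=(51.1318−115.0418)/(160.3560−96.4460)=-1.0000; B=V−Δ·S=171.9413
Node (1,1) S=193.2000: V=(p*·72.3516+(1−p*)·51.1318)/1.23=54.1174; Δ=(72.3516−51.1318)/(266.6160−160.3560)=0.1997; B=V−Δ·S=15.5360
Node (0,0) S=140.0000: V=(p*·54.1174+(1−p*)·55.7413)/1.23=44.3579; Δ=(54.1174−55.7413)/(193.2000−116.2000)=-0.0211; B=V−Δ·S=47.3105
Self-financing check: at every node Δ·S+B equals the discounted successor values.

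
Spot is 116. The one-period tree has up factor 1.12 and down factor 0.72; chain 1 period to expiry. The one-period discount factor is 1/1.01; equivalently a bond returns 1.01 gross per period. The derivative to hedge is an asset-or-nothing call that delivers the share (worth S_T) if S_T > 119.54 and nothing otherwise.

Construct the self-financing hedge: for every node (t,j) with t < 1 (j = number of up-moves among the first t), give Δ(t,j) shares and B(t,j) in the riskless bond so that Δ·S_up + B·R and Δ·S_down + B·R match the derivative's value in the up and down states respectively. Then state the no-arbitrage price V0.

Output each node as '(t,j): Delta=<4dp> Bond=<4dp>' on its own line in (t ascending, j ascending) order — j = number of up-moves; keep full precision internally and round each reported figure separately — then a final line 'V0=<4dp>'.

The replicating-portfolio and risk-neutral prices coincide; use p* = (1.01−0.72)/(1.12−0.72) = 0.7250 for the latter.
At expiry t=1: V(1,0)=0.0000, V(1,1)=129.9200
Node (0,0) S=116.0000: V=(p*·129.9200+(1−p*)·0.0000)/1.01=93.2594; Δ=(129.9200−0.0000)/(129.9200−83.5200)=2.8000; B=V−Δ·S=-231.5406
Check: Δ(0,0)·S0 + B(0,0) = 93.2594 = V0.

(0,0): Delta=2.8000 Bond=-231.5406
V0=93.2594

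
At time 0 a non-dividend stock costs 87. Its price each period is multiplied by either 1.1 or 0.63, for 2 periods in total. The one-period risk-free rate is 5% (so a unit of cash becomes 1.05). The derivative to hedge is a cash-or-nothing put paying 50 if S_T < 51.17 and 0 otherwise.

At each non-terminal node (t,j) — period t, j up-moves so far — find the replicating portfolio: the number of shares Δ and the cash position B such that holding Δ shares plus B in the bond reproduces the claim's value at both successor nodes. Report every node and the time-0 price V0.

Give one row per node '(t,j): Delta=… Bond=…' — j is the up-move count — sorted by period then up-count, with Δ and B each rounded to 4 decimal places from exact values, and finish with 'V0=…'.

(0,0): Delta=-0.1239 Bond=11.2917
(1,0): Delta=-1.9409 Bond=111.4488
(1,1): Delta=0.0000 Bond=0.0000
V0=0.5133

No-arbitrage ⇒ martingale measure with p* = (R−d)/(u−d) = 0.8936.
At expiry t=2: V(2,0)=50.0000, V(2,1)=0.0000, V(2,2)=0.0000
(1,0): S=54.8100. Δ = (V_up−V_dn)/(S_up−S_dn) = (0.0000−50.0000)/(60.2910−34.5303) = -1.9409. V = [p*·0.0000 + (1−p*)·50.0000]/1.05 = 5.0659. B = V − Δ·S = 111.4488.
(1,1): S=95.7000. Δ = (V_up−V_dn)/(S_up−S_dn) = (0.0000−0.0000)/(105.2700−60.2910) = 0.0000. V = [p*·0.0000 + (1−p*)·0.0000]/1.05 = 0.0000. B = V − Δ·S = 0.0000.
(0,0): S=87.0000. Δ = (V_up−V_dn)/(S_up−S_dn) = (0.0000−5.0659)/(95.7000−54.8100) = -0.1239. V = [p*·0.0000 + (1−p*)·5.0659]/1.05 = 0.5133. B = V − Δ·S = 11.2917.
The time-0 hedge costs 0.5133, which is the no-arbitrage price.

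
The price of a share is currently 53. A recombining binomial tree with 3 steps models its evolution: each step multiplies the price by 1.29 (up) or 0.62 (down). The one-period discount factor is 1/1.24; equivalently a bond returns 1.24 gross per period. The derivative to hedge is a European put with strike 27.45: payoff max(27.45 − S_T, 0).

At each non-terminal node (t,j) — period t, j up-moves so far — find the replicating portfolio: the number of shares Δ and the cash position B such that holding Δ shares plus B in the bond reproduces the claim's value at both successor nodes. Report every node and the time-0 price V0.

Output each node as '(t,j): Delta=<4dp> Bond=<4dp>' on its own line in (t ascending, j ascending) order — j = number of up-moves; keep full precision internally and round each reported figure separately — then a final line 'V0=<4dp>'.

Since d<R<u, set p* = (R−d)/(u−d) = 0.9254; price each node as the discounted p*-expectation of its children.
Terminal payoffs: V(3,0)=14.8186, V(3,1)=1.1686, V(3,2)=0.0000, V(3,3)=0.0000
(2,0): S=20.3732. Δ = (V_up−V_dn)/(S_up−S_dn) = (1.1686−14.8186)/(26.2814−12.6314) = -1.0000. V = [p*·1.1686 + (1−p*)·14.8186]/1.24 = 1.7639. B = V − Δ·S = 22.1371.
(2,1): S=42.3894. Δ = (V_up−V_dn)/(S_up−S_dn) = (0.0000−1.1686)/(54.6823−26.2814) = -0.0411. V = [p*·0.0000 + (1−p*)·1.1686]/1.24 = 0.0703. B = V − Δ·S = 1.8145.
(2,2): S=88.1973. Δ = (V_up−V_dn)/(S_up−S_dn) = (0.0000−0.0000)/(113.7745−54.6823) = 0.0000. V = [p*·0.0000 + (1−p*)·0.0000]/1.24 = 0.0000. B = V − Δ·S = 0.0000.
(1,0): S=32.8600. Δ = (V_up−V_dn)/(S_up−S_dn) = (0.0703−1.7639)/(42.3894−20.3732) = -0.0769. V = [p*·0.0703 + (1−p*)·1.7639]/1.24 = 0.1586. B = V − Δ·S = 2.6864.
(1,1): S=68.3700. Δ = (V_up−V_dn)/(S_up−S_dn) = (0.0000−0.0703)/(88.1973−42.3894) = -0.0015. V = [p*·0.0000 + (1−p*)·0.0703]/1.24 = 0.0042. B = V − Δ·S = 0.1092.
(0,0): S=53.0000. Δ = (V_up−V_dn)/(S_up−S_dn) = (0.0042−0.1586)/(68.3700−32.8600) = -0.0043. V = [p*·0.0042 + (1−p*)·0.1586]/1.24 = 0.0127. B = V − Δ·S = 0.2432.
Each (Δ,B) replicates both successor values, so the strategy is self-financing and V0 is arbitrage-free.

(0,0): Delta=-0.0043 Bond=0.2432
(1,0): Delta=-0.0769 Bond=2.6864
(1,1): Delta=-0.0015 Bond=0.1092
(2,0): Delta=-1.0000 Bond=22.1371
(2,1): Delta=-0.0411 Bond=1.8145
(2,2): Delta=0.0000 Bond=0.0000
V0=0.0127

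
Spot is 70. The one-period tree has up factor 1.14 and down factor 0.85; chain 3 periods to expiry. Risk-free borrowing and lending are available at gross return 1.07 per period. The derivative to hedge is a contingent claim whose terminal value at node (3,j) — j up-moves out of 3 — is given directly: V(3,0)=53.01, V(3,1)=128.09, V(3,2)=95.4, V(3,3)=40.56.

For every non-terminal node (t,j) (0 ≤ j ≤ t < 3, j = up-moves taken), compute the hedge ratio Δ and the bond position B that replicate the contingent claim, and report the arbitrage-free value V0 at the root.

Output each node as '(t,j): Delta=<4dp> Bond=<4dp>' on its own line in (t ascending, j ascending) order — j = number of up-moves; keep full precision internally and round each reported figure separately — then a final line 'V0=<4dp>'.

(0,0): Delta=-1.6848 Bond=179.3216
(1,0): Delta=-0.3616 Bond=113.1421
(1,1): Delta=-1.9988 Bond=216.9252
(2,0): Delta=5.1191 Bond=-156.1234
(2,1): Delta=-1.6619 Bond=209.2575
(2,2): Delta=-2.0787 Bond=239.3812
V0=61.3823

Risk-neutral probability p* = (R−d)/(u−d) = (1.07−0.85)/(1.14−0.85) = 0.7586.
At expiry t=3: V(3,0)=53.0100, V(3,1)=128.0900, V(3,2)=95.4000, V(3,3)=40.5600
  t=2,j=0: stock 50.5750 → up 57.6555 (V=128.0900), down 42.9887 (V=53.0100). Price 102.7731; hedge Δ=5.1191, bond B=-156.1234.
  t=2,j=1: stock 67.8300 → up 77.3262 (V=95.4000), down 57.6555 (V=128.0900). Price 96.5334; hedge Δ=-1.6619, bond B=209.2575.
  t=2,j=2: stock 90.9720 → up 103.7081 (V=40.5600), down 77.3262 (V=95.4000). Price 50.2778; hedge Δ=-2.0787, bond B=239.3812.
  t=1,j=0: stock 59.5000 → up 67.8300 (V=96.5334), down 50.5750 (V=102.7731). Price 91.6257; hedge Δ=-0.3616, bond B=113.1421.
  t=1,j=1: stock 79.8000 → up 90.9720 (V=50.2778), down 67.8300 (V=96.5334). Price 57.4233; hedge Δ=-1.9988, bond B=216.9252.
  t=0,j=0: stock 70.0000 → up 79.8000 (V=57.4233), down 59.5000 (V=91.6257). Price 61.3823; hedge Δ=-1.6848, bond B=179.3216.
The time-0 hedge costs 61.3823, which is the no-arbitrage price.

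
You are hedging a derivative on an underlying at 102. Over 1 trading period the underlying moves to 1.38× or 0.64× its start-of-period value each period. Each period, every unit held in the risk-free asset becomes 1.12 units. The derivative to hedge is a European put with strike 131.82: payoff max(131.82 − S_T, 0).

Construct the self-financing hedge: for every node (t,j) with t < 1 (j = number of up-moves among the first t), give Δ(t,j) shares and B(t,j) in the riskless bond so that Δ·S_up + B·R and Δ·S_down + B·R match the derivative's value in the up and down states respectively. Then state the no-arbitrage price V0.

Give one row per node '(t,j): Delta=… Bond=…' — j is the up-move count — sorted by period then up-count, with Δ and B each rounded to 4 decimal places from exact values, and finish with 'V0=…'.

(0,0): Delta=-0.8816 Bond=110.7930
V0=20.8740

The replicating-portfolio and risk-neutral prices coincide; use p* = (1.12−0.64)/(1.38−0.64) = 0.6486 for the latter.
Terminal values V(1,·): V(1,0)=66.5400, V(1,1)=0.0000
Node (0,0) S=102.0000: V=(p*·0.0000+(1−p*)·66.5400)/1.12=20.8740; Δ=(0.0000−66.5400)/(140.7600−65.2800)=-0.8816; B=V−Δ·S=110.7930
Check: Δ(0,0)·S0 + B(0,0) = 20.8740 = V0.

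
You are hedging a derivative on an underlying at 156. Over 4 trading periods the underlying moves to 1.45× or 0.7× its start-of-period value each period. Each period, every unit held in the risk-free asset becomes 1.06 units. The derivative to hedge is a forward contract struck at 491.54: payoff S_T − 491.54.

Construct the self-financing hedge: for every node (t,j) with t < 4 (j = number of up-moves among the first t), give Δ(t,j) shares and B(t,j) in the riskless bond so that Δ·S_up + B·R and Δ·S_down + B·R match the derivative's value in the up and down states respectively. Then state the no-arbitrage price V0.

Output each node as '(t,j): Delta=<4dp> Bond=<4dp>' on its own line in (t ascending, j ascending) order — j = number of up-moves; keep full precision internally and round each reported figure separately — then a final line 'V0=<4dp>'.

(0,0): Delta=1.0000 Bond=-389.3457
(1,0): Delta=1.0000 Bond=-412.7065
(1,1): Delta=1.0000 Bond=-412.7065
(2,0): Delta=1.0000 Bond=-437.4689
(2,1): Delta=1.0000 Bond=-437.4689
(2,2): Delta=1.0000 Bond=-437.4689
(3,0): Delta=1.0000 Bond=-463.7170
(3,1): Delta=1.0000 Bond=-463.7170
(3,2): Delta=1.0000 Bond=-463.7170
(3,3): Delta=1.0000 Bond=-463.7170
V0=-233.3457

Risk-neutral probability p* = (R−d)/(u−d) = (1.06−0.7)/(1.45−0.7) = 0.4800.
Terminal payoffs: V(4,0)=-454.0844, V(4,1)=-413.9534, V(4,2)=-330.8249, V(4,3)=-158.6302, V(4,4)=198.0590
(3,0): S=53.5080. Δ = (V_up−V_dn)/(S_up−S_dn) = (-413.9534−-454.0844)/(77.5866−37.4556) = 1.0000. V = [p*·-413.9534 + (1−p*)·-454.0844]/1.06 = -410.2090. B = V − Δ·S = -463.7170.
(3,1): S=110.8380. Δ = (V_up−V_dn)/(S_up−S_dn) = (-330.8249−-413.9534)/(160.7151−77.5866) = 1.0000. V = [p*·-330.8249 + (1−p*)·-413.9534]/1.06 = -352.8790. B = V − Δ·S = -463.7170.
(3,2): S=229.5930. Δ = (V_up−V_dn)/(S_up−S_dn) = (-158.6302−-330.8249)/(332.9098−160.7151) = 1.0000. V = [p*·-158.6302 + (1−p*)·-330.8249]/1.06 = -234.1240. B = V − Δ·S = -463.7170.
(3,3): S=475.5855. Δ = (V_up−V_dn)/(S_up−S_dn) = (198.0590−-158.6302)/(689.5990−332.9098) = 1.0000. V = [p*·198.0590 + (1−p*)·-158.6302]/1.06 = 11.8685. B = V − Δ·S = -463.7170.
(2,0): S=76.4400. Δ = (V_up−V_dn)/(S_up−S_dn) = (-352.8790−-410.2090)/(110.8380−53.5080) = 1.0000. V = [p*·-352.8790 + (1−p*)·-410.2090]/1.06 = -361.0289. B = V − Δ·S = -437.4689.
(2,1): S=158.3400. Δ = (V_up−V_dn)/(S_up−S_dn) = (-234.1240−-352.8790)/(229.5930−110.8380) = 1.0000. V = [p*·-234.1240 + (1−p*)·-352.8790]/1.06 = -279.1289. B = V − Δ·S = -437.4689.
(2,2): S=327.9900. Δ = (V_up−V_dn)/(S_up−S_dn) = (11.8685−-234.1240)/(475.5855−229.5930) = 1.0000. V = [p*·11.8685 + (1−p*)·-234.1240]/1.06 = -109.4789. B = V − Δ·S = -437.4689.
(1,0): S=109.2000. Δ = (V_up−V_dn)/(S_up−S_dn) = (-279.1289−-361.0289)/(158.3400−76.4400) = 1.0000. V = [p*·-279.1289 + (1−p*)·-361.0289]/1.06 = -303.5065. B = V − Δ·S = -412.7065.
(1,1): S=226.2000. Δ = (V_up−V_dn)/(S_up−S_dn) = (-109.4789−-279.1289)/(327.9900−158.3400) = 1.0000. V = [p*·-109.4789 + (1−p*)·-279.1289]/1.06 = -186.5065. B = V − Δ·S = -412.7065.
(0,0): S=156.0000. Δ = (V_up−V_dn)/(S_up−S_dn) = (-186.5065−-303.5065)/(226.2000−109.2000) = 1.0000. V = [p*·-186.5065 + (1−p*)·-303.5065]/1.06 = -233.3457. B = V − Δ·S = -389.3457.
Each (Δ,B) replicates both successor values, so the strategy is self-financing and V0 is arbitrage-free.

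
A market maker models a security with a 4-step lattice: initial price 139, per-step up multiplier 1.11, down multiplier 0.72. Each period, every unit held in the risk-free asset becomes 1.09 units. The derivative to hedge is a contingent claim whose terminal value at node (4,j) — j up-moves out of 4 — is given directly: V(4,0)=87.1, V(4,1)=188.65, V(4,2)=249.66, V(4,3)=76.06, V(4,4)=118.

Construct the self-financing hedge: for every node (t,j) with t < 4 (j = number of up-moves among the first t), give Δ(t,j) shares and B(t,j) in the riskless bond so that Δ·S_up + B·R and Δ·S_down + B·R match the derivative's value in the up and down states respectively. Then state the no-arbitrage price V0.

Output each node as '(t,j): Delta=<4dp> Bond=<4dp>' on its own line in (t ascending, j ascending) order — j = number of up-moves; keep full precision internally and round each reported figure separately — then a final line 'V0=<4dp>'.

Under the risk-neutral measure, an up-move has probability p* = (R−d)/(u−d) = 0.9487 and values discount at R = 1.09.
Terminal payoffs: V(4,0)=87.1000, V(4,1)=188.6500, V(4,2)=249.6600, V(4,3)=76.0600, V(4,4)=118.0000
Node (3,0) S=51.8815: V=(p*·188.6500+(1−p*)·87.1000)/1.09=168.2957; Δ=(188.6500−87.1000)/(57.5884−37.3547)=5.0188; B=V−Δ·S=-92.0889
Node (3,1) S=79.9839: V=(p*·249.6600+(1−p*)·188.6500)/1.09=226.1755; Δ=(249.6600−188.6500)/(88.7822−57.5884)=1.9558; B=V−Δ·S=69.7396
Node (3,2) S=123.3086: V=(p*·76.0600+(1−p*)·249.6600)/1.09=77.9473; Δ=(76.0600−249.6600)/(136.8725−88.7822)=-3.6099; B=V−Δ·S=523.0755
Node (3,3) S=190.1007: V=(p*·118.0000+(1−p*)·76.0600)/1.09=106.2837; Δ=(118.0000−76.0600)/(211.0118−136.8725)=0.5657; B=V−Δ·S=-1.2548
Node (2,0) S=72.0576: V=(p*·226.1755+(1−p*)·168.2957)/1.09=204.7773; Δ=(226.1755−168.2957)/(79.9839−51.8815)=2.0596; B=V−Δ·S=56.3676
Node (2,1) S=111.0888: V=(p*·77.9473+(1−p*)·226.1755)/1.09=78.4851; Δ=(77.9473−226.1755)/(123.3086−79.9839)=-3.4213; B=V−Δ·S=458.5574
Node (2,2) S=171.2619: V=(p*·106.2837+(1−p*)·77.9473)/1.09=96.1748; Δ=(106.2837−77.9473)/(190.1007−123.3086)=0.4242; B=V−Δ·S=23.5174
Node (1,0) S=100.0800: V=(p*·78.4851+(1−p*)·204.7773)/1.09=77.9464; Δ=(78.4851−204.7773)/(111.0888−72.0576)=-3.2357; B=V−Δ·S=401.7727
Node (1,1) S=154.2900: V=(p*·96.1748+(1−p*)·78.4851)/1.09=87.4015; Δ=(96.1748−78.4851)/(171.2619−111.0888)=0.2940; B=V−Δ·S=42.0433
Node (0,0) S=139.0000: V=(p*·87.4015+(1−p*)·77.9464)/1.09=79.7400; Δ=(87.4015−77.9464)/(154.2900−100.0800)=0.1744; B=V−Δ·S=55.4963
Self-financing check: at every node Δ·S+B equals the discounted successor values.

(0,0): Delta=0.1744 Bond=55.4963
(1,0): Delta=-3.2357 Bond=401.7727
(1,1): Delta=0.2940 Bond=42.0433
(2,0): Delta=2.0596 Bond=56.3676
(2,1): Delta=-3.4213 Bond=458.5574
(2,2): Delta=0.4242 Bond=23.5174
(3,0): Delta=5.0188 Bond=-92.0889
(3,1): Delta=1.9558 Bond=69.7396
(3,2): Delta=-3.6099 Bond=523.0755
(3,3): Delta=0.5657 Bond=-1.2548
V0=79.7400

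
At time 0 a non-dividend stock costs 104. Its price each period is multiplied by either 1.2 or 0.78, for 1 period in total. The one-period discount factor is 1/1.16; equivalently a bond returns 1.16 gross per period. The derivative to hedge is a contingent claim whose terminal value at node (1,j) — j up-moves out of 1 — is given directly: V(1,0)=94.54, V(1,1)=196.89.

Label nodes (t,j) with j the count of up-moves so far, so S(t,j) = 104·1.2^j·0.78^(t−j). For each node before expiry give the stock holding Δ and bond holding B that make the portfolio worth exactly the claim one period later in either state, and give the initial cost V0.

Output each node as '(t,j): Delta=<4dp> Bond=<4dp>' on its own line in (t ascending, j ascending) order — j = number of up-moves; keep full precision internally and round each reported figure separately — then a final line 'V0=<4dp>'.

(0,0): Delta=2.3432 Bond=-82.3608
V0=161.3296

No-arbitrage ⇒ martingale measure with p* = (R−d)/(u−d) = 0.9048.
Terminal payoffs: V(1,0)=94.5400, V(1,1)=196.8900
  t=0,j=0: stock 104.0000 → up 124.8000 (V=196.8900), down 81.1200 (V=94.5400). Price 161.3296; hedge Δ=2.3432, bond B=-82.3608.
Each (Δ,B) replicates both successor values, so the strategy is self-financing and V0 is arbitrage-free.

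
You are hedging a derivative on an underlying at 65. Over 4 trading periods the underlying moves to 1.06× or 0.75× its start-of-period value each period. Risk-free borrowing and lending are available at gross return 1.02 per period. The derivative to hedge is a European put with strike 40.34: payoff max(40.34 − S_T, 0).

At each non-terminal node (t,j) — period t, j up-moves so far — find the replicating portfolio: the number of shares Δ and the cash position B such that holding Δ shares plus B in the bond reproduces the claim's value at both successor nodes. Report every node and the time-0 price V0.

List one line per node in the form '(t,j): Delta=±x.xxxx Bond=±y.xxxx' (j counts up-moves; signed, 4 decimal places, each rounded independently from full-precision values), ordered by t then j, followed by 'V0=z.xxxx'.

(0,0): Delta=-0.0238 Bond=1.6292
(1,0): Delta=-0.1701 Bond=8.7970
(1,1): Delta=-0.0084 Bond=0.6047
(2,0): Delta=-0.9441 Bond=37.2715
(2,1): Delta=-0.0890 Bond=4.7805
(2,2): Delta=0.0000 Bond=0.0000
(3,0): Delta=-1.0000 Bond=39.5490
(3,1): Delta=-0.9383 Bond=37.7899
(3,2): Delta=0.0000 Bond=0.0000
(3,3): Delta=0.0000 Bond=0.0000
V0=0.0830

Since d<R<u, set p* = (R−d)/(u−d) = 0.8710; price each node as the discounted p*-expectation of its children.
Terminal payoffs: V(4,0)=19.7736, V(4,1)=11.2728, V(4,2)=0.0000, V(4,3)=0.0000, V(4,4)=0.0000
(3,0): S=27.4219. Δ = (V_up−V_dn)/(S_up−S_dn) = (11.2728−19.7736)/(29.0672−20.5664) = -1.0000. V = [p*·11.2728 + (1−p*)·19.7736]/1.02 = 12.1271. B = V − Δ·S = 39.5490.
(3,1): S=38.7563. Δ = (V_up−V_dn)/(S_up−S_dn) = (0.0000−11.2728)/(41.0816−29.0672) = -0.9383. V = [p*·0.0000 + (1−p*)·11.2728]/1.02 = 1.4260. B = V − Δ·S = 37.7899.
(3,2): S=54.7755. Δ = (V_up−V_dn)/(S_up−S_dn) = (0.0000−0.0000)/(58.0620−41.0816) = 0.0000. V = [p*·0.0000 + (1−p*)·0.0000]/1.02 = 0.0000. B = V − Δ·S = 0.0000.
(3,3): S=77.4160. Δ = (V_up−V_dn)/(S_up−S_dn) = (0.0000−0.0000)/(82.0610−58.0620) = 0.0000. V = [p*·0.0000 + (1−p*)·0.0000]/1.02 = 0.0000. B = V − Δ·S = 0.0000.
(2,0): S=36.5625. Δ = (V_up−V_dn)/(S_up−S_dn) = (1.4260−12.1271)/(38.7563−27.4219) = -0.9441. V = [p*·1.4260 + (1−p*)·12.1271]/1.02 = 2.7518. B = V − Δ·S = 37.2715.
(2,1): S=51.6750. Δ = (V_up−V_dn)/(S_up−S_dn) = (0.0000−1.4260)/(54.7755−38.7563) = -0.0890. V = [p*·0.0000 + (1−p*)·1.4260]/1.02 = 0.1804. B = V − Δ·S = 4.7805.
(2,2): S=73.0340. Δ = (V_up−V_dn)/(S_up−S_dn) = (0.0000−0.0000)/(77.4160−54.7755) = 0.0000. V = [p*·0.0000 + (1−p*)·0.0000]/1.02 = 0.0000. B = V − Δ·S = 0.0000.
(1,0): S=48.7500. Δ = (V_up−V_dn)/(S_up−S_dn) = (0.1804−2.7518)/(51.6750−36.5625) = -0.1701. V = [p*·0.1804 + (1−p*)·2.7518]/1.02 = 0.5021. B = V − Δ·S = 8.7970.
(1,1): S=68.9000. Δ = (V_up−V_dn)/(S_up−S_dn) = (0.0000−0.1804)/(73.0340−51.6750) = -0.0084. V = [p*·0.0000 + (1−p*)·0.1804]/1.02 = 0.0228. B = V − Δ·S = 0.6047.
(0,0): S=65.0000. Δ = (V_up−V_dn)/(S_up−S_dn) = (0.0228−0.5021)/(68.9000−48.7500) = -0.0238. V = [p*·0.0228 + (1−p*)·0.5021]/1.02 = 0.0830. B = V − Δ·S = 1.6292.
Check: Δ(0,0)·S0 + B(0,0) = 0.0830 = V0.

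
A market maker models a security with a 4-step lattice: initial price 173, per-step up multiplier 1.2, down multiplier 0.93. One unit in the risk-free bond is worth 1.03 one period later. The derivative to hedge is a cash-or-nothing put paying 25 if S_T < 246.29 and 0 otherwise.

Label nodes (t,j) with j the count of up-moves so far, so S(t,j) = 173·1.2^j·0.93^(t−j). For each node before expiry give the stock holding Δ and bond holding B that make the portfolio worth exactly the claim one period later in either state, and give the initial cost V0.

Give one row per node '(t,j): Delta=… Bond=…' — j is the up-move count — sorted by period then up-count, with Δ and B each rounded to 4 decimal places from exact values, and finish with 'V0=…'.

(0,0): Delta=-0.1269 Bond=40.9076
(1,0): Delta=-0.0744 Bond=33.6884
(1,1): Delta=-0.1961 Bond=56.4937
(2,0): Delta=0.0000 Bond=23.5649
(2,1): Delta=-0.1725 Bond=53.6271
(2,2): Delta=-0.2272 Bond=65.9429
(3,0): Delta=0.0000 Bond=24.2718
(3,1): Delta=0.0000 Bond=24.2718
(3,2): Delta=-0.3997 Bond=107.8749
(3,3): Delta=0.0000 Bond=0.0000
V0=18.9521

Risk-neutral probability p* = (R−d)/(u−d) = (1.03−0.93)/(1.2−0.93) = 0.3704.
Terminal payoffs: V(4,0)=25.0000, V(4,1)=25.0000, V(4,2)=25.0000, V(4,3)=0.0000, V(4,4)=0.0000
(3,0): S=139.1538. Δ = (V_up−V_dn)/(S_up−S_dn) = (25.0000−25.0000)/(166.9845−129.4130) = 0.0000. V = [p*·25.0000 + (1−p*)·25.0000]/1.03 = 24.2718. B = V − Δ·S = 24.2718.
(3,1): S=179.5532. Δ = (V_up−V_dn)/(S_up−S_dn) = (25.0000−25.0000)/(215.4639−166.9845) = 0.0000. V = [p*·25.0000 + (1−p*)·25.0000]/1.03 = 24.2718. B = V − Δ·S = 24.2718.
(3,2): S=231.6816. Δ = (V_up−V_dn)/(S_up−S_dn) = (0.0000−25.0000)/(278.0179−215.4639) = -0.3997. V = [p*·0.0000 + (1−p*)·25.0000]/1.03 = 15.2823. B = V − Δ·S = 107.8749.
(3,3): S=298.9440. Δ = (V_up−V_dn)/(S_up−S_dn) = (0.0000−0.0000)/(358.7328−278.0179) = 0.0000. V = [p*·0.0000 + (1−p*)·0.0000]/1.03 = 0.0000. B = V − Δ·S = 0.0000.
(2,0): S=149.6277. Δ = (V_up−V_dn)/(S_up−S_dn) = (24.2718−24.2718)/(179.5532−139.1538) = 0.0000. V = [p*·24.2718 + (1−p*)·24.2718]/1.03 = 23.5649. B = V − Δ·S = 23.5649.
(2,1): S=193.0680. Δ = (V_up−V_dn)/(S_up−S_dn) = (15.2823−24.2718)/(231.6816−179.5532) = -0.1725. V = [p*·15.2823 + (1−p*)·24.2718]/1.03 = 20.3324. B = V − Δ·S = 53.6271.
(2,2): S=249.1200. Δ = (V_up−V_dn)/(S_up−S_dn) = (0.0000−15.2823)/(298.9440−231.6816) = -0.2272. V = [p*·0.0000 + (1−p*)·15.2823]/1.03 = 9.3419. B = V − Δ·S = 65.9429.
(1,0): S=160.8900. Δ = (V_up−V_dn)/(S_up−S_dn) = (20.3324−23.5649)/(193.0680−149.6277) = -0.0744. V = [p*·20.3324 + (1−p*)·23.5649]/1.03 = 21.7162. B = V − Δ·S = 33.6884.
(1,1): S=207.6000. Δ = (V_up−V_dn)/(S_up−S_dn) = (9.3419−20.3324)/(249.1200−193.0680) = -0.1961. V = [p*·9.3419 + (1−p*)·20.3324]/1.03 = 15.7882. B = V − Δ·S = 56.4937.
(0,0): S=173.0000. Δ = (V_up−V_dn)/(S_up−S_dn) = (15.7882−21.7162)/(207.6000−160.8900) = -0.1269. V = [p*·15.7882 + (1−p*)·21.7162]/1.03 = 18.9521. B = V − Δ·S = 40.9076.
Root portfolio cost Δ·173+B reproduces V0=18.9521.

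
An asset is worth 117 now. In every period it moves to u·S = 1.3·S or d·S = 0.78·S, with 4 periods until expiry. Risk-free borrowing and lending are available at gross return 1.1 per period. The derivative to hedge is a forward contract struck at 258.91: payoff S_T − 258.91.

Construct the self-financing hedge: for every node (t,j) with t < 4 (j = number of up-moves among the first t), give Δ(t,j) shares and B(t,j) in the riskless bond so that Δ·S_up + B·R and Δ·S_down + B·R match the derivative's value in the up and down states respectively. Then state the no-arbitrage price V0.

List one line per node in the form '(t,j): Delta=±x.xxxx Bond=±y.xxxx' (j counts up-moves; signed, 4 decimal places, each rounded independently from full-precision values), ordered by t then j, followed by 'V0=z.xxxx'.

Under the risk-neutral measure, an up-move has probability p* = (R−d)/(u−d) = 0.6154 and values discount at R = 1.1.
Terminal payoffs: V(4,0)=-215.6024, V(4,1)=-186.7306, V(4,2)=-138.6111, V(4,3)=-58.4118, V(4,4)=75.2537
(3,0): S=55.5226. Δ = (V_up−V_dn)/(S_up−S_dn) = (-186.7306−-215.6024)/(72.1794−43.3076) = 1.0000. V = [p*·-186.7306 + (1−p*)·-215.6024]/1.1 = -179.8501. B = V − Δ·S = -235.3727.
(3,1): S=92.5376. Δ = (V_up−V_dn)/(S_up−S_dn) = (-138.6111−-186.7306)/(120.2989−72.1794) = 1.0000. V = [p*·-138.6111 + (1−p*)·-186.7306]/1.1 = -142.8351. B = V − Δ·S = -235.3727.
(3,2): S=154.2294. Δ = (V_up−V_dn)/(S_up−S_dn) = (-58.4118−-138.6111)/(200.4982−120.2989) = 1.0000. V = [p*·-58.4118 + (1−p*)·-138.6111]/1.1 = -81.1433. B = V − Δ·S = -235.3727.
(3,3): S=257.0490. Δ = (V_up−V_dn)/(S_up−S_dn) = (75.2537−-58.4118)/(334.1637−200.4982) = 1.0000. V = [p*·75.2537 + (1−p*)·-58.4118]/1.1 = 21.6763. B = V − Δ·S = -235.3727.
(2,0): S=71.1828. Δ = (V_up−V_dn)/(S_up−S_dn) = (-142.8351−-179.8501)/(92.5376−55.5226) = 1.0000. V = [p*·-142.8351 + (1−p*)·-179.8501]/1.1 = -142.7924. B = V − Δ·S = -213.9752.
(2,1): S=118.6380. Δ = (V_up−V_dn)/(S_up−S_dn) = (-81.1433−-142.8351)/(154.2294−92.5376) = 1.0000. V = [p*·-81.1433 + (1−p*)·-142.8351]/1.1 = -95.3372. B = V − Δ·S = -213.9752.
(2,2): S=197.7300. Δ = (V_up−V_dn)/(S_up−S_dn) = (21.6763−-81.1433)/(257.0490−154.2294) = 1.0000. V = [p*·21.6763 + (1−p*)·-81.1433]/1.1 = -16.2452. B = V − Δ·S = -213.9752.
(1,0): S=91.2600. Δ = (V_up−V_dn)/(S_up−S_dn) = (-95.3372−-142.7924)/(118.6380−71.1828) = 1.0000. V = [p*·-95.3372 + (1−p*)·-142.7924]/1.1 = -103.2629. B = V − Δ·S = -194.5229.
(1,1): S=152.1000. Δ = (V_up−V_dn)/(S_up−S_dn) = (-16.2452−-95.3372)/(197.7300−118.6380) = 1.0000. V = [p*·-16.2452 + (1−p*)·-95.3372]/1.1 = -42.4229. B = V − Δ·S = -194.5229.
(0,0): S=117.0000. Δ = (V_up−V_dn)/(S_up−S_dn) = (-42.4229−-103.2629)/(152.1000−91.2600) = 1.0000. V = [p*·-42.4229 + (1−p*)·-103.2629]/1.1 = -59.8390. B = V − Δ·S = -176.8390.
Check: Δ(0,0)·S0 + B(0,0) = -59.8390 = V0.

(0,0): Delta=1.0000 Bond=-176.8390
(1,0): Delta=1.0000 Bond=-194.5229
(1,1): Delta=1.0000 Bond=-194.5229
(2,0): Delta=1.0000 Bond=-213.9752
(2,1): Delta=1.0000 Bond=-213.9752
(2,2): Delta=1.0000 Bond=-213.9752
(3,0): Delta=1.0000 Bond=-235.3727
(3,1): Delta=1.0000 Bond=-235.3727
(3,2): Delta=1.0000 Bond=-235.3727
(3,3): Delta=1.0000 Bond=-235.3727
V0=-59.8390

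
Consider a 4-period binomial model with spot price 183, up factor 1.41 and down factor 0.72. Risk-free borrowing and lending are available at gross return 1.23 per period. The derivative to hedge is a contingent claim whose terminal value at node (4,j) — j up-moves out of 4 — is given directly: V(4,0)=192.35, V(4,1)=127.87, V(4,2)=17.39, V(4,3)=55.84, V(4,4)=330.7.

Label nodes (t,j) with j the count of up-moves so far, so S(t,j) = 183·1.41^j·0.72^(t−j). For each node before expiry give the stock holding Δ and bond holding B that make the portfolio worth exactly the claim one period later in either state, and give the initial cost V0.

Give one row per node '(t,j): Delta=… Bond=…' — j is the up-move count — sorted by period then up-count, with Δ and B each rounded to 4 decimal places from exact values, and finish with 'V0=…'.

Risk-neutral probability p* = (R−d)/(u−d) = (1.23−0.72)/(1.41−0.72) = 0.7391.
At expiry t=4: V(4,0)=192.3500, V(4,1)=127.8700, V(4,2)=17.3900, V(4,3)=55.8400, V(4,4)=330.7000
  t=3,j=0: stock 68.3044 → up 96.3092 (V=127.8700), down 49.1792 (V=192.3500). Price 117.6349; hedge Δ=-1.3681, bond B=211.0841.
  t=3,j=1: stock 133.7628 → up 188.6055 (V=17.3900), down 96.3092 (V=127.8700). Price 37.5698; hedge Δ=-1.1970, bond B=197.6858.
  t=3,j=2: stock 261.9521 → up 369.3524 (V=55.8400), down 188.6055 (V=17.3900). Price 37.2435; hedge Δ=0.2127, bond B=-18.4811.
  t=3,j=3: stock 512.9894 → up 723.3151 (V=330.7000), down 369.3524 (V=55.8400). Price 210.5670; hedge Δ=0.7765, bond B=-187.7808.
  t=2,j=0: stock 94.8672 → up 133.7628 (V=37.5698), down 68.3044 (V=117.6349). Price 47.5255; hedge Δ=-1.2231, bond B=163.5618.
  t=2,j=1: stock 185.7816 → up 261.9521 (V=37.2435), down 133.7628 (V=37.5698). Price 30.3485; hedge Δ=-0.0025, bond B=30.8214.
  t=2,j=2: stock 363.8223 → up 512.9894 (V=210.5670), down 261.9521 (V=37.2435). Price 134.4327; hedge Δ=0.6904, bond B=-116.7607.
  t=1,j=0: stock 131.7600 → up 185.7816 (V=30.3485), down 94.8672 (V=47.5255). Price 28.3166; hedge Δ=-0.1889, bond B=53.2108.
  t=1,j=1: stock 258.0300 → up 363.8223 (V=134.4327), down 185.7816 (V=30.3485). Price 87.2197; hedge Δ=0.5846, bond B=-63.6269.
  t=0,j=0: stock 183.0000 → up 258.0300 (V=87.2197), down 131.7600 (V=28.3166). Price 58.4176; hedge Δ=0.4665, bond B=-26.9492.
Each (Δ,B) replicates both successor values, so the strategy is self-financing and V0 is arbitrage-free.

(0,0): Delta=0.4665 Bond=-26.9492
(1,0): Delta=-0.1889 Bond=53.2108
(1,1): Delta=0.5846 Bond=-63.6269
(2,0): Delta=-1.2231 Bond=163.5618
(2,1): Delta=-0.0025 Bond=30.8214
(2,2): Delta=0.6904 Bond=-116.7607
(3,0): Delta=-1.3681 Bond=211.0841
(3,1): Delta=-1.1970 Bond=197.6858
(3,2): Delta=0.2127 Bond=-18.4811
(3,3): Delta=0.7765 Bond=-187.7808
V0=58.4176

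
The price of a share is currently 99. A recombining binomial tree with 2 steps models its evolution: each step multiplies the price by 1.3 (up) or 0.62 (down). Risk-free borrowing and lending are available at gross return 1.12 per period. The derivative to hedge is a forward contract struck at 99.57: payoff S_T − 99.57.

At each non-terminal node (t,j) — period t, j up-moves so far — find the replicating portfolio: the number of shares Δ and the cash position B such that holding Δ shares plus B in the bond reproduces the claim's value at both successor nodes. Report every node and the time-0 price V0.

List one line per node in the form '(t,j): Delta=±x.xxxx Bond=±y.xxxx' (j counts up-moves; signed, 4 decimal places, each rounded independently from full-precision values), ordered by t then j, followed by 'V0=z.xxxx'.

The replicating-portfolio and risk-neutral prices coincide; use p* = (1.12−0.62)/(1.3−0.62) = 0.7353 for the latter.
At expiry t=2: V(2,0)=-61.5144, V(2,1)=-19.7760, V(2,2)=67.7400
Node (1,0) S=61.3800: V=(p*·-19.7760+(1−p*)·-61.5144)/1.12=-27.5218; Δ=(-19.7760−-61.5144)/(79.7940−38.0556)=1.0000; B=V−Δ·S=-88.9018
Node (1,1) S=128.7000: V=(p*·67.7400+(1−p*)·-19.7760)/1.12=39.7982; Δ=(67.7400−-19.7760)/(167.3100−79.7940)=1.0000; B=V−Δ·S=-88.9018
Node (0,0) S=99.0000: V=(p*·39.7982+(1−p*)·-27.5218)/1.12=19.6234; Δ=(39.7982−-27.5218)/(128.7000−61.3800)=1.0000; B=V−Δ·S=-79.3766
Self-financing check: at every node Δ·S+B equals the discounted successor values.

(0,0): Delta=1.0000 Bond=-79.3766
(1,0): Delta=1.0000 Bond=-88.9018
(1,1): Delta=1.0000 Bond=-88.9018
V0=19.6234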